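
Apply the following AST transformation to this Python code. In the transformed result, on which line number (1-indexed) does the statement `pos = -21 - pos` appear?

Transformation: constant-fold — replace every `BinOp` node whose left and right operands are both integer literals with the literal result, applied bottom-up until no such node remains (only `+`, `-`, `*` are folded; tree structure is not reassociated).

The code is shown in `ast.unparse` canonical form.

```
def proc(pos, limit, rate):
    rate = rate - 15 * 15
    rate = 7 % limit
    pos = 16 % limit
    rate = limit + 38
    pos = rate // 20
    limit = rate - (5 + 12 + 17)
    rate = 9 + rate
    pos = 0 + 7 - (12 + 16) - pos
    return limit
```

Transformed code:
def proc(pos, limit, rate):
    rate = rate - 225
    rate = 7 % limit
    pos = 16 % limit
    rate = limit + 38
    pos = rate // 20
    limit = rate - 34
    rate = 9 + rate
    pos = -21 - pos
    return limit

9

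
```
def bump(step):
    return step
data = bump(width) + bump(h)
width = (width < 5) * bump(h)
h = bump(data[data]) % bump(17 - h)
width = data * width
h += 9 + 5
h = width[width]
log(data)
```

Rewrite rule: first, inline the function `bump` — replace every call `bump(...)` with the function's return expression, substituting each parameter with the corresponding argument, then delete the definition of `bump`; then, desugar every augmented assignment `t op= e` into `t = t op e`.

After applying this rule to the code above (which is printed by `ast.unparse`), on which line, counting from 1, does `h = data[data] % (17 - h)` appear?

Transformed code:
data = width + h
width = (width < 5) * h
h = data[data] % (17 - h)
width = data * width
h = h + (9 + 5)
h = width[width]
log(data)

3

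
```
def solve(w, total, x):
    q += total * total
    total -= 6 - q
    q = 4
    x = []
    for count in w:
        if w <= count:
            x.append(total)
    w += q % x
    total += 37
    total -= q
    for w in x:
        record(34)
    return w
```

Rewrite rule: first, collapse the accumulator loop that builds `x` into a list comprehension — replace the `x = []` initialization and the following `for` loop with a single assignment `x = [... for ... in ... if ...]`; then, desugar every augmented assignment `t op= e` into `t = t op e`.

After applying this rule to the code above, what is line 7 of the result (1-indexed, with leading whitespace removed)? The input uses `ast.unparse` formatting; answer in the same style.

total = total + 37

Transformed code:
def solve(w, total, x):
    q = q + total * total
    total = total - (6 - q)
    q = 4
    x = [total for count in w if w <= count]
    w = w + q % x
    total = total + 37
    total = total - q
    for w in x:
        record(34)
    return w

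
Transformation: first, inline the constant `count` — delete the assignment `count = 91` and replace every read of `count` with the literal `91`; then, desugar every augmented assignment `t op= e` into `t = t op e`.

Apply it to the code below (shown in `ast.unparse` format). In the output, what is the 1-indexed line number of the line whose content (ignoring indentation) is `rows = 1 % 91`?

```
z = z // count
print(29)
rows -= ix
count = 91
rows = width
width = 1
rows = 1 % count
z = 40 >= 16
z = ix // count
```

Transformed code:
z = z // 91
print(29)
rows = rows - ix
rows = width
width = 1
rows = 1 % 91
z = 40 >= 16
z = ix // 91

6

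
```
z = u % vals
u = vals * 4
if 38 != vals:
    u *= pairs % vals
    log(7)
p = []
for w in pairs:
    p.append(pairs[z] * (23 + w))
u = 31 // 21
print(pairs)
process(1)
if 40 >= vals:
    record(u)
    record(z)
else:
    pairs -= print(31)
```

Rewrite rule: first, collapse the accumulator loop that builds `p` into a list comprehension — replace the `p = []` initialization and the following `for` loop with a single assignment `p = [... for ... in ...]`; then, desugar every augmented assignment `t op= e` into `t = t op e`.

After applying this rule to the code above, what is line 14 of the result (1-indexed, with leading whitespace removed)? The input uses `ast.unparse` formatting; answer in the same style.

Transformed code:
z = u % vals
u = vals * 4
if 38 != vals:
    u = u * (pairs % vals)
    log(7)
p = [pairs[z] * (23 + w) for w in pairs]
u = 31 // 21
print(pairs)
process(1)
if 40 >= vals:
    record(u)
    record(z)
else:
    pairs = pairs - print(31)

pairs = pairs - print(31)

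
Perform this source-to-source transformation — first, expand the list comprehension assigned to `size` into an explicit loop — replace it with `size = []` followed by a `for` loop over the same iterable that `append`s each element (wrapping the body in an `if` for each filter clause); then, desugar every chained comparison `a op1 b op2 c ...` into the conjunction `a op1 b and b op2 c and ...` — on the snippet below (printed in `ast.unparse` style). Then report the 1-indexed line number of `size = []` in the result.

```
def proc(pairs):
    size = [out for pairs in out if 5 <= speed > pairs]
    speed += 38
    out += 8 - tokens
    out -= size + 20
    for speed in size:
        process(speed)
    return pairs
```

Transformed code:
def proc(pairs):
    size = []
    for pairs in out:
        if 5 <= speed and speed > pairs:
            size.append(out)
    speed += 38
    out += 8 - tokens
    out -= size + 20
    for speed in size:
        process(speed)
    return pairs

2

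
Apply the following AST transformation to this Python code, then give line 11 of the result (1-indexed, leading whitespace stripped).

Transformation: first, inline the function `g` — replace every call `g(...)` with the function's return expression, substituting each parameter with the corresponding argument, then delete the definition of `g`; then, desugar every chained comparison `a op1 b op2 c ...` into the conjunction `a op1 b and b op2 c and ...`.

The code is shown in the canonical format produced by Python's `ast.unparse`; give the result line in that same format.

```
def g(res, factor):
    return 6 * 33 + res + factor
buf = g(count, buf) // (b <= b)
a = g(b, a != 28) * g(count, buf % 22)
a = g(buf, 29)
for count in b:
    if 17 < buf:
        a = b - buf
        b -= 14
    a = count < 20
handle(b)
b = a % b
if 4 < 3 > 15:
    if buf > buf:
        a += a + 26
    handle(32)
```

Transformed code:
buf = (6 * 33 + count + buf) // (b <= b)
a = (6 * 33 + b + (a != 28)) * (6 * 33 + count + buf % 22)
a = 6 * 33 + buf + 29
for count in b:
    if 17 < buf:
        a = b - buf
        b -= 14
    a = count < 20
handle(b)
b = a % b
if 4 < 3 and 3 > 15:
    if buf > buf:
        a += a + 26
    handle(32)

if 4 < 3 and 3 > 15:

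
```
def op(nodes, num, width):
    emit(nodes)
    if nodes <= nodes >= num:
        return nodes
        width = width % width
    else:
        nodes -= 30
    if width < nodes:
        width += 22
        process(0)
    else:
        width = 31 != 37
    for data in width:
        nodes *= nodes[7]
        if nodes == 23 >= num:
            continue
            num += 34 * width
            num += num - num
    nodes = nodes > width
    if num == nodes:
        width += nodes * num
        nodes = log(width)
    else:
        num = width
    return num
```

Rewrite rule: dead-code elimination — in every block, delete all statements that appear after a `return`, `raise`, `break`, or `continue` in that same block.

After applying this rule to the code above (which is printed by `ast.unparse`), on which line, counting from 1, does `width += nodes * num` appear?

18

Transformed code:
def op(nodes, num, width):
    emit(nodes)
    if nodes <= nodes >= num:
        return nodes
    else:
        nodes -= 30
    if width < nodes:
        width += 22
        process(0)
    else:
        width = 31 != 37
    for data in width:
        nodes *= nodes[7]
        if nodes == 23 >= num:
            continue
    nodes = nodes > width
    if num == nodes:
        width += nodes * num
        nodes = log(width)
    else:
        num = width
    return num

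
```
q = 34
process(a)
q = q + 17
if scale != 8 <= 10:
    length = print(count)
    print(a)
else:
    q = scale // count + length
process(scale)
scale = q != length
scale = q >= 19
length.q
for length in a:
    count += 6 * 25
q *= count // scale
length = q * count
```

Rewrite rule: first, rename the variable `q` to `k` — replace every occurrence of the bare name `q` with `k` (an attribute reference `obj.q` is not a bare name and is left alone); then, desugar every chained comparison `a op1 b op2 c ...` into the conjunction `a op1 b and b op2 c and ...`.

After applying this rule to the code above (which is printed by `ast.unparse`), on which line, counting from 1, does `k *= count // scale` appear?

Transformed code:
k = 34
process(a)
k = k + 17
if scale != 8 and 8 <= 10:
    length = print(count)
    print(a)
else:
    k = scale // count + length
process(scale)
scale = k != length
scale = k >= 19
length.q
for length in a:
    count += 6 * 25
k *= count // scale
length = k * count

15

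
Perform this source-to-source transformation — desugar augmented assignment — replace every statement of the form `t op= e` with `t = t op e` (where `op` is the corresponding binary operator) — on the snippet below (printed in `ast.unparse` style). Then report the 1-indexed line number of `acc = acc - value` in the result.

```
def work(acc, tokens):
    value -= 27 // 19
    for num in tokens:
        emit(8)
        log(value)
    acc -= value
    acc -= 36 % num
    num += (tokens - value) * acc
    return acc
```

Transformed code:
def work(acc, tokens):
    value = value - 27 // 19
    for num in tokens:
        emit(8)
        log(value)
    acc = acc - value
    acc = acc - 36 % num
    num = num + (tokens - value) * acc
    return acc

6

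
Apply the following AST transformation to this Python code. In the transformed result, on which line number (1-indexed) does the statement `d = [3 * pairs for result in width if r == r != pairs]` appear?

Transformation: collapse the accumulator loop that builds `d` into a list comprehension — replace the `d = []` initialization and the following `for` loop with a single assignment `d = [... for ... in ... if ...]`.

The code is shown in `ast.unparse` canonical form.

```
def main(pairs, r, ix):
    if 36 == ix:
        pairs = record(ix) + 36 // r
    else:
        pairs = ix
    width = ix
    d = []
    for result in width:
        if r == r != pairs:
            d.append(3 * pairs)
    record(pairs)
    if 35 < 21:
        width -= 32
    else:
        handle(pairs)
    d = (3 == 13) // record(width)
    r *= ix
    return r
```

Transformed code:
def main(pairs, r, ix):
    if 36 == ix:
        pairs = record(ix) + 36 // r
    else:
        pairs = ix
    width = ix
    d = [3 * pairs for result in width if r == r != pairs]
    record(pairs)
    if 35 < 21:
        width -= 32
    else:
        handle(pairs)
    d = (3 == 13) // record(width)
    r *= ix
    return r

7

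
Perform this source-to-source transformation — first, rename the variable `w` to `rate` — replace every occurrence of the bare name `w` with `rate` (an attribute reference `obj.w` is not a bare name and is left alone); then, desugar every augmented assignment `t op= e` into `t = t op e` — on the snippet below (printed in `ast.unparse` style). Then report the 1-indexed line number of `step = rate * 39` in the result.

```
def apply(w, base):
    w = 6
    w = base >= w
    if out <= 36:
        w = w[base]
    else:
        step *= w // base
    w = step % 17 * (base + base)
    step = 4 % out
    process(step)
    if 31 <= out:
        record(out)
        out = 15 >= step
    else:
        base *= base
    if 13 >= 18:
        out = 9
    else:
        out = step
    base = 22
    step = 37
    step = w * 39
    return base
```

Transformed code:
def apply(rate, base):
    rate = 6
    rate = base >= rate
    if out <= 36:
        rate = rate[base]
    else:
        step = step * (rate // base)
    rate = step % 17 * (base + base)
    step = 4 % out
    process(step)
    if 31 <= out:
        record(out)
        out = 15 >= step
    else:
        base = base * base
    if 13 >= 18:
        out = 9
    else:
        out = step
    base = 22
    step = 37
    step = rate * 39
    return base

22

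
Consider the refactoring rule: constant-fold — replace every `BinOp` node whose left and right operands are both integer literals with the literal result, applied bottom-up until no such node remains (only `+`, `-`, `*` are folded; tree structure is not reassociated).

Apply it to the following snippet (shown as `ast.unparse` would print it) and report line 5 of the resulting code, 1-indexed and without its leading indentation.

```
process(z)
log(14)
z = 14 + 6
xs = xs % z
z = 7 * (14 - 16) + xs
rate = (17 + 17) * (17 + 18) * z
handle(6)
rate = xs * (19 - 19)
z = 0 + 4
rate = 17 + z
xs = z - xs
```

Transformed code:
process(z)
log(14)
z = 20
xs = xs % z
z = -14 + xs
rate = 1190 * z
handle(6)
rate = xs * 0
z = 4
rate = 17 + z
xs = z - xs

z = -14 + xs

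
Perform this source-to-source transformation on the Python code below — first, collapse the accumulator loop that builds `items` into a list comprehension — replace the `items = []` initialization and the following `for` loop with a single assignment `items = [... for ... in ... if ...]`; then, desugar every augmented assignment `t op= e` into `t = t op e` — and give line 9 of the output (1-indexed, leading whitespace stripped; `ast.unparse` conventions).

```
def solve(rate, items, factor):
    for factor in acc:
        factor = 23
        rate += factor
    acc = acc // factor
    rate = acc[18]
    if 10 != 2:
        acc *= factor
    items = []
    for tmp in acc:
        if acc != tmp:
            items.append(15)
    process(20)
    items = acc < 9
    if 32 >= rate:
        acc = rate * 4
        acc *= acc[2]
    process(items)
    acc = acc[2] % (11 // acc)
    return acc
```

items = [15 for tmp in acc if acc != tmp]

Transformed code:
def solve(rate, items, factor):
    for factor in acc:
        factor = 23
        rate = rate + factor
    acc = acc // factor
    rate = acc[18]
    if 10 != 2:
        acc = acc * factor
    items = [15 for tmp in acc if acc != tmp]
    process(20)
    items = acc < 9
    if 32 >= rate:
        acc = rate * 4
        acc = acc * acc[2]
    process(items)
    acc = acc[2] % (11 // acc)
    return acc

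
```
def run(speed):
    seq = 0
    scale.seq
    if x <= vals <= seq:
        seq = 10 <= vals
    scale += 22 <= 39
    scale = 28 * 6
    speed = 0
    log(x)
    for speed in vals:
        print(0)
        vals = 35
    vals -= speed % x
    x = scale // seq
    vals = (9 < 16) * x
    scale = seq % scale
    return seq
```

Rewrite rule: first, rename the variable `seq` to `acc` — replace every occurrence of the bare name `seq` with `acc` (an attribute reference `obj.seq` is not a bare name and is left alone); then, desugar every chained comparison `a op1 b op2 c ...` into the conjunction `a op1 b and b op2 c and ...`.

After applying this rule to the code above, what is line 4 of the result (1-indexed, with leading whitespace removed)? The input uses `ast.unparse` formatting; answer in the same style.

Transformed code:
def run(speed):
    acc = 0
    scale.seq
    if x <= vals and vals <= acc:
        acc = 10 <= vals
    scale += 22 <= 39
    scale = 28 * 6
    speed = 0
    log(x)
    for speed in vals:
        print(0)
        vals = 35
    vals -= speed % x
    x = scale // acc
    vals = (9 < 16) * x
    scale = acc % scale
    return acc

if x <= vals and vals <= acc:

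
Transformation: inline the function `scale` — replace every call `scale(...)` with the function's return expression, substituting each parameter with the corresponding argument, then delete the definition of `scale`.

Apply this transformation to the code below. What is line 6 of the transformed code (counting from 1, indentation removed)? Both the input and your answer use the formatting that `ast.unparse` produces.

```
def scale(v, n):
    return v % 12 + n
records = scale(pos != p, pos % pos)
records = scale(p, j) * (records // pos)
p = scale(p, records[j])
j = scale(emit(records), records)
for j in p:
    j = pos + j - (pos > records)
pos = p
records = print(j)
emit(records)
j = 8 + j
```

j = pos + j - (pos > records)

Transformed code:
records = (pos != p) % 12 + pos % pos
records = (p % 12 + j) * (records // pos)
p = p % 12 + records[j]
j = emit(records) % 12 + records
for j in p:
    j = pos + j - (pos > records)
pos = p
records = print(j)
emit(records)
j = 8 + j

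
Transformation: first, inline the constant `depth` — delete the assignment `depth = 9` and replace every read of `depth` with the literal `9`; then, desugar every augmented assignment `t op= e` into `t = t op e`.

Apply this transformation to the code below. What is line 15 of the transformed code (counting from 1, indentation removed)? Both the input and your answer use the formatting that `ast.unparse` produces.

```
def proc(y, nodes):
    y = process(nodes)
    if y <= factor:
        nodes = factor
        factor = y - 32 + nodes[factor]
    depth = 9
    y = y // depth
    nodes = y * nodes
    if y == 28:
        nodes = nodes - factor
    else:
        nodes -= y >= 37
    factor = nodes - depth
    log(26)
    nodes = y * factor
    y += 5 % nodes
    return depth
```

Transformed code:
def proc(y, nodes):
    y = process(nodes)
    if y <= factor:
        nodes = factor
        factor = y - 32 + nodes[factor]
    y = y // 9
    nodes = y * nodes
    if y == 28:
        nodes = nodes - factor
    else:
        nodes = nodes - (y >= 37)
    factor = nodes - 9
    log(26)
    nodes = y * factor
    y = y + 5 % nodes
    return 9

y = y + 5 % nodes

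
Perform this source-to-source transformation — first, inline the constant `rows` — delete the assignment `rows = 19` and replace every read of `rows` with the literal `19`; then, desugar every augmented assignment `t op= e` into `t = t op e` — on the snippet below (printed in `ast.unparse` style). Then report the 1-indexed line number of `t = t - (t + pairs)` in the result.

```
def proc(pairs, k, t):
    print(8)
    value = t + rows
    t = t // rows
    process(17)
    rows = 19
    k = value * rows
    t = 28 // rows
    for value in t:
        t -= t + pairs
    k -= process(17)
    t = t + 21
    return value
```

9

Transformed code:
def proc(pairs, k, t):
    print(8)
    value = t + 19
    t = t // 19
    process(17)
    k = value * 19
    t = 28 // 19
    for value in t:
        t = t - (t + pairs)
    k = k - process(17)
    t = t + 21
    return value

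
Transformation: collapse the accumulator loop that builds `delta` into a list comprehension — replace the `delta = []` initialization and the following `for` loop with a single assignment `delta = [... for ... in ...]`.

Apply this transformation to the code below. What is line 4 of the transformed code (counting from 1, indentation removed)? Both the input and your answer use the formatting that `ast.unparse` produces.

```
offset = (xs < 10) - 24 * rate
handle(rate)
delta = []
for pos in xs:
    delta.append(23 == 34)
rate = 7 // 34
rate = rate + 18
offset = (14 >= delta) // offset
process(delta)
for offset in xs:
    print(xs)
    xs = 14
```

Transformed code:
offset = (xs < 10) - 24 * rate
handle(rate)
delta = [23 == 34 for pos in xs]
rate = 7 // 34
rate = rate + 18
offset = (14 >= delta) // offset
process(delta)
for offset in xs:
    print(xs)
    xs = 14

rate = 7 // 34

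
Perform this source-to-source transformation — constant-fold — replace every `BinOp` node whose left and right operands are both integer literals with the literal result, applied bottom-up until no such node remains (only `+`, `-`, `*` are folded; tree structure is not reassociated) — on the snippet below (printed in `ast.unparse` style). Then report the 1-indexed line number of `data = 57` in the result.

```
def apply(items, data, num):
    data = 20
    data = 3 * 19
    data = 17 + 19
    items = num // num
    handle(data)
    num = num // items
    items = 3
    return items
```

Transformed code:
def apply(items, data, num):
    data = 20
    data = 57
    data = 36
    items = num // num
    handle(data)
    num = num // items
    items = 3
    return items

3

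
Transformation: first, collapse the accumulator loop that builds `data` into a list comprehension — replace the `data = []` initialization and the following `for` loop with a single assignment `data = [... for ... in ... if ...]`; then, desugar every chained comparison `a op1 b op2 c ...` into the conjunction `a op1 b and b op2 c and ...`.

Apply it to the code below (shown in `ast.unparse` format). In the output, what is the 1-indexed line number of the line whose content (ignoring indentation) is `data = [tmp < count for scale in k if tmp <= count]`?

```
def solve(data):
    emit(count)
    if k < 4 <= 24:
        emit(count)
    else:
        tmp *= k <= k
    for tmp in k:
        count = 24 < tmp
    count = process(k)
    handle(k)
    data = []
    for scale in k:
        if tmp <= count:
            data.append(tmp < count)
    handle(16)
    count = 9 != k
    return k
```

Transformed code:
def solve(data):
    emit(count)
    if k < 4 and 4 <= 24:
        emit(count)
    else:
        tmp *= k <= k
    for tmp in k:
        count = 24 < tmp
    count = process(k)
    handle(k)
    data = [tmp < count for scale in k if tmp <= count]
    handle(16)
    count = 9 != k
    return k

11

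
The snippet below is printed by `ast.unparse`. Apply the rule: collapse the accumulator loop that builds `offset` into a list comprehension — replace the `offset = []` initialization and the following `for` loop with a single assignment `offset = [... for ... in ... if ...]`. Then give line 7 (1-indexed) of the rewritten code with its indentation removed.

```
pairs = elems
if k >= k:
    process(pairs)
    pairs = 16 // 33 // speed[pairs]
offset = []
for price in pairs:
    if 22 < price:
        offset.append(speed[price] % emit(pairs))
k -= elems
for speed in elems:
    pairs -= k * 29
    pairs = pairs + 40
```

for speed in elems:

Transformed code:
pairs = elems
if k >= k:
    process(pairs)
    pairs = 16 // 33 // speed[pairs]
offset = [speed[price] % emit(pairs) for price in pairs if 22 < price]
k -= elems
for speed in elems:
    pairs -= k * 29
    pairs = pairs + 40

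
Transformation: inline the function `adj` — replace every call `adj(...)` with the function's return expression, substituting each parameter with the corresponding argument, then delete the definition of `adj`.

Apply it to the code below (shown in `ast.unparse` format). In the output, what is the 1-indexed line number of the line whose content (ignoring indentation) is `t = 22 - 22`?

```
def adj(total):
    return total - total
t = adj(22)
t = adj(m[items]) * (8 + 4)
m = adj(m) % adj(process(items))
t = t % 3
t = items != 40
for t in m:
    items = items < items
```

1

Transformed code:
t = 22 - 22
t = (m[items] - m[items]) * (8 + 4)
m = (m - m) % (process(items) - process(items))
t = t % 3
t = items != 40
for t in m:
    items = items < items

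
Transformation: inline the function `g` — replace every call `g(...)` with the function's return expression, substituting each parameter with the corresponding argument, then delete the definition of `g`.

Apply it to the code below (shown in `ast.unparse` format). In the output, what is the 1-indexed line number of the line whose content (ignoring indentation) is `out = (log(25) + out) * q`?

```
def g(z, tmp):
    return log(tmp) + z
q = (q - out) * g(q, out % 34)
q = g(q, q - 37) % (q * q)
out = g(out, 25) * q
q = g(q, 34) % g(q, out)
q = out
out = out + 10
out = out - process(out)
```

Transformed code:
q = (q - out) * (log(out % 34) + q)
q = (log(q - 37) + q) % (q * q)
out = (log(25) + out) * q
q = (log(34) + q) % (log(out) + q)
q = out
out = out + 10
out = out - process(out)

3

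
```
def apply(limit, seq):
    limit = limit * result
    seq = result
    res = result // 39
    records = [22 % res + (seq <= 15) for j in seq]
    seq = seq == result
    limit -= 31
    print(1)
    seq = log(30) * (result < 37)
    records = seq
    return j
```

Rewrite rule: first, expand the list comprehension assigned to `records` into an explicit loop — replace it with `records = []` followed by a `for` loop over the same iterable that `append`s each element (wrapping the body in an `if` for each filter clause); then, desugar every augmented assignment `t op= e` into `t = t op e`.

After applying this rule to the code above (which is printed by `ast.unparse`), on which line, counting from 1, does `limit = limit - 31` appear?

9

Transformed code:
def apply(limit, seq):
    limit = limit * result
    seq = result
    res = result // 39
    records = []
    for j in seq:
        records.append(22 % res + (seq <= 15))
    seq = seq == result
    limit = limit - 31
    print(1)
    seq = log(30) * (result < 37)
    records = seq
    return j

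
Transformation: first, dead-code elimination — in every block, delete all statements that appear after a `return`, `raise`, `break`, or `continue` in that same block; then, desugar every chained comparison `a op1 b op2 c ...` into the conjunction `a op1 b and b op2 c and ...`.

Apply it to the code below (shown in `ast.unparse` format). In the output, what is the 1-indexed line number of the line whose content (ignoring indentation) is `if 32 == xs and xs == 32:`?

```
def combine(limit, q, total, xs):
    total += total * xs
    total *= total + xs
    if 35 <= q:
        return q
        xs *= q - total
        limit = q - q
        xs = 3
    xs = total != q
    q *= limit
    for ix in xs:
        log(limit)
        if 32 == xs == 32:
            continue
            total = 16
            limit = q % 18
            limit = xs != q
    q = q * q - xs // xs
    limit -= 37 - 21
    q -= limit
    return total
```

10

Transformed code:
def combine(limit, q, total, xs):
    total += total * xs
    total *= total + xs
    if 35 <= q:
        return q
    xs = total != q
    q *= limit
    for ix in xs:
        log(limit)
        if 32 == xs and xs == 32:
            continue
    q = q * q - xs // xs
    limit -= 37 - 21
    q -= limit
    return total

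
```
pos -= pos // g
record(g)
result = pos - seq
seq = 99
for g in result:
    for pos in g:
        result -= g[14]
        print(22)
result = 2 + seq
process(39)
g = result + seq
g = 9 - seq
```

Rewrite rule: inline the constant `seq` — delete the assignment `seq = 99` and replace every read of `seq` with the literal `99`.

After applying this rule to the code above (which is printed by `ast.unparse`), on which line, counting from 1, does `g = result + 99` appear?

Transformed code:
pos -= pos // g
record(g)
result = pos - 99
for g in result:
    for pos in g:
        result -= g[14]
        print(22)
result = 2 + 99
process(39)
g = result + 99
g = 9 - 99

10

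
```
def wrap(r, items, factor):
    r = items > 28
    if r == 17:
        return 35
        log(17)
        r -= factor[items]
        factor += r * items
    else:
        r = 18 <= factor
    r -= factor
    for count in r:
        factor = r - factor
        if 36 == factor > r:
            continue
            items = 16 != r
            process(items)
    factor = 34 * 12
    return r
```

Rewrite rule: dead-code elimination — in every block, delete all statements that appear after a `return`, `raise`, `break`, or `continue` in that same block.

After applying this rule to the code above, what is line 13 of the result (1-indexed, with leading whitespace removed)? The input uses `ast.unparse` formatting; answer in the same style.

Transformed code:
def wrap(r, items, factor):
    r = items > 28
    if r == 17:
        return 35
    else:
        r = 18 <= factor
    r -= factor
    for count in r:
        factor = r - factor
        if 36 == factor > r:
            continue
    factor = 34 * 12
    return r

return r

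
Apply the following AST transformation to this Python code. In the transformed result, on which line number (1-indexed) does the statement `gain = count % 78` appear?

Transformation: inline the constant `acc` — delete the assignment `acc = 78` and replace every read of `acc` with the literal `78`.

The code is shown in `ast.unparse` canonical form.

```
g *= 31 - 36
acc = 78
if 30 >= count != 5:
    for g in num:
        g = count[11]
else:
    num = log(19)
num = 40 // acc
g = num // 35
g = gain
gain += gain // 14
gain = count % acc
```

Transformed code:
g *= 31 - 36
if 30 >= count != 5:
    for g in num:
        g = count[11]
else:
    num = log(19)
num = 40 // 78
g = num // 35
g = gain
gain += gain // 14
gain = count % 78

11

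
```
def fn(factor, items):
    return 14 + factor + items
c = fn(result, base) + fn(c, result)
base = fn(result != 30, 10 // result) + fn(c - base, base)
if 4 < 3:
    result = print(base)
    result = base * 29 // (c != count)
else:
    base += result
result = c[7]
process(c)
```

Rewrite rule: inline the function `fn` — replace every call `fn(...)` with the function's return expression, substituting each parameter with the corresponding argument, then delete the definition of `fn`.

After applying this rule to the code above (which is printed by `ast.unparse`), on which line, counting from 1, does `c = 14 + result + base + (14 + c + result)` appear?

Transformed code:
c = 14 + result + base + (14 + c + result)
base = 14 + (result != 30) + 10 // result + (14 + (c - base) + base)
if 4 < 3:
    result = print(base)
    result = base * 29 // (c != count)
else:
    base += result
result = c[7]
process(c)

1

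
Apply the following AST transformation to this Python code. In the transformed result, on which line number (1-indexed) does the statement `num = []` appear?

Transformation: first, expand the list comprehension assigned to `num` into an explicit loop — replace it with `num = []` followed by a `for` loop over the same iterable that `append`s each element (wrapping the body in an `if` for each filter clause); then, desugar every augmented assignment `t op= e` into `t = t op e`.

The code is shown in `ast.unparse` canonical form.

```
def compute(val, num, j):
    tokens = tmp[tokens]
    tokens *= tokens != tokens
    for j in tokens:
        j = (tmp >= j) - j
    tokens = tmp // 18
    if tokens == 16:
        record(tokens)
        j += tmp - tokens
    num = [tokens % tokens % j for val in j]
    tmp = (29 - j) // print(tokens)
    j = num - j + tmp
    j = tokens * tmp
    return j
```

10

Transformed code:
def compute(val, num, j):
    tokens = tmp[tokens]
    tokens = tokens * (tokens != tokens)
    for j in tokens:
        j = (tmp >= j) - j
    tokens = tmp // 18
    if tokens == 16:
        record(tokens)
        j = j + (tmp - tokens)
    num = []
    for val in j:
        num.append(tokens % tokens % j)
    tmp = (29 - j) // print(tokens)
    j = num - j + tmp
    j = tokens * tmp
    return j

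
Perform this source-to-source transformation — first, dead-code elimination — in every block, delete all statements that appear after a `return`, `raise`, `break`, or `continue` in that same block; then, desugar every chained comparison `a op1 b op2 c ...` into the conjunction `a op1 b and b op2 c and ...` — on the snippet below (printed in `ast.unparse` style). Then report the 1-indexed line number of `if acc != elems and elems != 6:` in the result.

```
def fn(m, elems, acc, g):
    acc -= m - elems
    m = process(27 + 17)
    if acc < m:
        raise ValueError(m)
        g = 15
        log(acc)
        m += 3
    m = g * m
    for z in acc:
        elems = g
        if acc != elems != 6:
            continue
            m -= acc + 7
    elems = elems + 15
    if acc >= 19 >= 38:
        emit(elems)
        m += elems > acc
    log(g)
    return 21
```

9

Transformed code:
def fn(m, elems, acc, g):
    acc -= m - elems
    m = process(27 + 17)
    if acc < m:
        raise ValueError(m)
    m = g * m
    for z in acc:
        elems = g
        if acc != elems and elems != 6:
            continue
    elems = elems + 15
    if acc >= 19 and 19 >= 38:
        emit(elems)
        m += elems > acc
    log(g)
    return 21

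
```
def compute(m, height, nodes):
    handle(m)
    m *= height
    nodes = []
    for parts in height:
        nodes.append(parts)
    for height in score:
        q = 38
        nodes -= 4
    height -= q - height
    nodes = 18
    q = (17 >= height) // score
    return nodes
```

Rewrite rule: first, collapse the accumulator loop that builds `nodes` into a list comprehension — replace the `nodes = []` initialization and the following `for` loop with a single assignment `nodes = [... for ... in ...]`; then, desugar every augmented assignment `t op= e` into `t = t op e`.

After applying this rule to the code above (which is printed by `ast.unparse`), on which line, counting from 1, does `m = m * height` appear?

Transformed code:
def compute(m, height, nodes):
    handle(m)
    m = m * height
    nodes = [parts for parts in height]
    for height in score:
        q = 38
        nodes = nodes - 4
    height = height - (q - height)
    nodes = 18
    q = (17 >= height) // score
    return nodes

3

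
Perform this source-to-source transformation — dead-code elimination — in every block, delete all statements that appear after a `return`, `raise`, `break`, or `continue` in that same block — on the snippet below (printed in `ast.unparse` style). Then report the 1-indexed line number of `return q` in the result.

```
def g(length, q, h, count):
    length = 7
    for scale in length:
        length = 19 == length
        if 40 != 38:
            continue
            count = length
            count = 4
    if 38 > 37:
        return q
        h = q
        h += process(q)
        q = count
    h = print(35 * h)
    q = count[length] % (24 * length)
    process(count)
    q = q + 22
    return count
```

Transformed code:
def g(length, q, h, count):
    length = 7
    for scale in length:
        length = 19 == length
        if 40 != 38:
            continue
    if 38 > 37:
        return q
    h = print(35 * h)
    q = count[length] % (24 * length)
    process(count)
    q = q + 22
    return count

8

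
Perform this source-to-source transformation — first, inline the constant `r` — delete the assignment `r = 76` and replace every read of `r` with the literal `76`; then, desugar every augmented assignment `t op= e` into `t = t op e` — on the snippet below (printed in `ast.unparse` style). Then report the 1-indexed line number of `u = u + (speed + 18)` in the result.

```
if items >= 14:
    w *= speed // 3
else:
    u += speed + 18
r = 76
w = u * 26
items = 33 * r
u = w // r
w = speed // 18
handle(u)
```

Transformed code:
if items >= 14:
    w = w * (speed // 3)
else:
    u = u + (speed + 18)
w = u * 26
items = 33 * 76
u = w // 76
w = speed // 18
handle(u)

4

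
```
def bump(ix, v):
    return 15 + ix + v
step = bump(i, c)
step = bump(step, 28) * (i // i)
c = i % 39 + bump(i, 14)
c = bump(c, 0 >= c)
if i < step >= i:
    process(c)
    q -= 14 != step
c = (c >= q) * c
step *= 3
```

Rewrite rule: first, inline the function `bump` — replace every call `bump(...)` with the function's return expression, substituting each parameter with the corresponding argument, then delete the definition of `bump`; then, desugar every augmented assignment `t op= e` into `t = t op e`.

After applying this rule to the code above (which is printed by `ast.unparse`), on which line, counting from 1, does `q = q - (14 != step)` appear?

7

Transformed code:
step = 15 + i + c
step = (15 + step + 28) * (i // i)
c = i % 39 + (15 + i + 14)
c = 15 + c + (0 >= c)
if i < step >= i:
    process(c)
    q = q - (14 != step)
c = (c >= q) * c
step = step * 3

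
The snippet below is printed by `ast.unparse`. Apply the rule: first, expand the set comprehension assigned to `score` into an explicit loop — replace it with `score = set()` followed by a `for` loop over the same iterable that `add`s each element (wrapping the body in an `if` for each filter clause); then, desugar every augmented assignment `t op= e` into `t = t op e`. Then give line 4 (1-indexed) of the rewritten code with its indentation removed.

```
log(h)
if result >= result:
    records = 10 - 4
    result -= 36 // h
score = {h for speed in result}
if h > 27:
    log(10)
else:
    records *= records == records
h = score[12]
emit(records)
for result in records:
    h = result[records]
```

Transformed code:
log(h)
if result >= result:
    records = 10 - 4
    result = result - 36 // h
score = set()
for speed in result:
    score.add(h)
if h > 27:
    log(10)
else:
    records = records * (records == records)
h = score[12]
emit(records)
for result in records:
    h = result[records]

result = result - 36 // h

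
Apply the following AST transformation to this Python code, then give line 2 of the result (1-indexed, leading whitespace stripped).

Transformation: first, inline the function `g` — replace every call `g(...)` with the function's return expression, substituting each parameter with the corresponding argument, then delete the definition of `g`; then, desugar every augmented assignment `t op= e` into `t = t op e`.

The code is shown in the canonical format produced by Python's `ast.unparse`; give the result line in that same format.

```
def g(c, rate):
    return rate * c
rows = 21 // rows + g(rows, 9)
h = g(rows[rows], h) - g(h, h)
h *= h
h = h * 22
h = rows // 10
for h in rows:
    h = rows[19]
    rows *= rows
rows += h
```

Transformed code:
rows = 21 // rows + 9 * rows
h = h * rows[rows] - h * h
h = h * h
h = h * 22
h = rows // 10
for h in rows:
    h = rows[19]
    rows = rows * rows
rows = rows + h

h = h * rows[rows] - h * h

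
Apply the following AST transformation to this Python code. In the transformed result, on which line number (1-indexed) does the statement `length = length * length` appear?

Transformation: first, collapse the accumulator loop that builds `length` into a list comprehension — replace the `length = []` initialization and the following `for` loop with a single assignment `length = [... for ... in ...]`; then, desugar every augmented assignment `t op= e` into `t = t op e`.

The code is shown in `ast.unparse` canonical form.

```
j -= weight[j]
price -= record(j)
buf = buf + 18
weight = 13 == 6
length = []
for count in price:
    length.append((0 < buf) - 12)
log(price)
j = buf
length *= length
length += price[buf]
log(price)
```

Transformed code:
j = j - weight[j]
price = price - record(j)
buf = buf + 18
weight = 13 == 6
length = [(0 < buf) - 12 for count in price]
log(price)
j = buf
length = length * length
length = length + price[buf]
log(price)

8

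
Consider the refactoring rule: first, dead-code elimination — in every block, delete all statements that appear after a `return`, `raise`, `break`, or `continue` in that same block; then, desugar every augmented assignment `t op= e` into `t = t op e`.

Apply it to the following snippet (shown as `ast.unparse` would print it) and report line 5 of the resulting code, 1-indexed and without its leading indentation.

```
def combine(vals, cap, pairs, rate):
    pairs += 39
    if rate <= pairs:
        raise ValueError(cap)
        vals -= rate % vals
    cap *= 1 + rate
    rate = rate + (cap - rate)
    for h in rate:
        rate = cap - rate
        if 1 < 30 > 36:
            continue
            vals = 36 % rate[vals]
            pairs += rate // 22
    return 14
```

Transformed code:
def combine(vals, cap, pairs, rate):
    pairs = pairs + 39
    if rate <= pairs:
        raise ValueError(cap)
    cap = cap * (1 + rate)
    rate = rate + (cap - rate)
    for h in rate:
        rate = cap - rate
        if 1 < 30 > 36:
            continue
    return 14

cap = cap * (1 + rate)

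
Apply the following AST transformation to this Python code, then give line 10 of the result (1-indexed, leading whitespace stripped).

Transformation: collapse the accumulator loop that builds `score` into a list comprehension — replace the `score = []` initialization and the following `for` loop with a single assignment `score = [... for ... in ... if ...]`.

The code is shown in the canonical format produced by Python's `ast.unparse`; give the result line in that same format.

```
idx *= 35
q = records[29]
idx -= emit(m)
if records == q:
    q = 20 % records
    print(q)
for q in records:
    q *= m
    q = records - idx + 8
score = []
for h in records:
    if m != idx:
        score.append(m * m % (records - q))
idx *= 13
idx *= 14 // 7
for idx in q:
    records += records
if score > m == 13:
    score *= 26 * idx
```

Transformed code:
idx *= 35
q = records[29]
idx -= emit(m)
if records == q:
    q = 20 % records
    print(q)
for q in records:
    q *= m
    q = records - idx + 8
score = [m * m % (records - q) for h in records if m != idx]
idx *= 13
idx *= 14 // 7
for idx in q:
    records += records
if score > m == 13:
    score *= 26 * idx

score = [m * m % (records - q) for h in records if m != idx]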